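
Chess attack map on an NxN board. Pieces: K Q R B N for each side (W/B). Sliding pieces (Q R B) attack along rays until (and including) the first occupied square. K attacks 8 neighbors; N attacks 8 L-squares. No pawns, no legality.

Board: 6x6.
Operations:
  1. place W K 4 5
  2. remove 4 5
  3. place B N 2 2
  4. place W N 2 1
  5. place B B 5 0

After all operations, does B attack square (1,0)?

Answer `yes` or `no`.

Op 1: place WK@(4,5)
Op 2: remove (4,5)
Op 3: place BN@(2,2)
Op 4: place WN@(2,1)
Op 5: place BB@(5,0)
Per-piece attacks for B:
  BN@(2,2): attacks (3,4) (4,3) (1,4) (0,3) (3,0) (4,1) (1,0) (0,1)
  BB@(5,0): attacks (4,1) (3,2) (2,3) (1,4) (0,5)
B attacks (1,0): yes

Answer: yes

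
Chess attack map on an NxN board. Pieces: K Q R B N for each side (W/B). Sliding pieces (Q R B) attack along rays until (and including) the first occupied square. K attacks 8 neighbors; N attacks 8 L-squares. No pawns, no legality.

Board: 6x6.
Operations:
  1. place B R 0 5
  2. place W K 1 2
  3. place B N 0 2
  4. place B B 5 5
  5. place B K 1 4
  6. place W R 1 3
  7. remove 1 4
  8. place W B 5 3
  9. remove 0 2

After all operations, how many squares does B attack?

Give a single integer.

Answer: 14

Derivation:
Op 1: place BR@(0,5)
Op 2: place WK@(1,2)
Op 3: place BN@(0,2)
Op 4: place BB@(5,5)
Op 5: place BK@(1,4)
Op 6: place WR@(1,3)
Op 7: remove (1,4)
Op 8: place WB@(5,3)
Op 9: remove (0,2)
Per-piece attacks for B:
  BR@(0,5): attacks (0,4) (0,3) (0,2) (0,1) (0,0) (1,5) (2,5) (3,5) (4,5) (5,5) [ray(1,0) blocked at (5,5)]
  BB@(5,5): attacks (4,4) (3,3) (2,2) (1,1) (0,0)
Union (14 distinct): (0,0) (0,1) (0,2) (0,3) (0,4) (1,1) (1,5) (2,2) (2,5) (3,3) (3,5) (4,4) (4,5) (5,5)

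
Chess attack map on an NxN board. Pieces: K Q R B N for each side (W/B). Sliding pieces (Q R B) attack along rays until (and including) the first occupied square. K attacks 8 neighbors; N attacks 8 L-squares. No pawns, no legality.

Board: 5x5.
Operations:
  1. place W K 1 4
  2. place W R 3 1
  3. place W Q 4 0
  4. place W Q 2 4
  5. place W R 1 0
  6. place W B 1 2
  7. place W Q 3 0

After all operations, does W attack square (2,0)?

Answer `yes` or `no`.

Op 1: place WK@(1,4)
Op 2: place WR@(3,1)
Op 3: place WQ@(4,0)
Op 4: place WQ@(2,4)
Op 5: place WR@(1,0)
Op 6: place WB@(1,2)
Op 7: place WQ@(3,0)
Per-piece attacks for W:
  WR@(1,0): attacks (1,1) (1,2) (2,0) (3,0) (0,0) [ray(0,1) blocked at (1,2); ray(1,0) blocked at (3,0)]
  WB@(1,2): attacks (2,3) (3,4) (2,1) (3,0) (0,3) (0,1) [ray(1,-1) blocked at (3,0)]
  WK@(1,4): attacks (1,3) (2,4) (0,4) (2,3) (0,3)
  WQ@(2,4): attacks (2,3) (2,2) (2,1) (2,0) (3,4) (4,4) (1,4) (3,3) (4,2) (1,3) (0,2) [ray(-1,0) blocked at (1,4)]
  WQ@(3,0): attacks (3,1) (4,0) (2,0) (1,0) (4,1) (2,1) (1,2) [ray(0,1) blocked at (3,1); ray(1,0) blocked at (4,0); ray(-1,0) blocked at (1,0); ray(-1,1) blocked at (1,2)]
  WR@(3,1): attacks (3,2) (3,3) (3,4) (3,0) (4,1) (2,1) (1,1) (0,1) [ray(0,-1) blocked at (3,0)]
  WQ@(4,0): attacks (4,1) (4,2) (4,3) (4,4) (3,0) (3,1) [ray(-1,0) blocked at (3,0); ray(-1,1) blocked at (3,1)]
W attacks (2,0): yes

Answer: yes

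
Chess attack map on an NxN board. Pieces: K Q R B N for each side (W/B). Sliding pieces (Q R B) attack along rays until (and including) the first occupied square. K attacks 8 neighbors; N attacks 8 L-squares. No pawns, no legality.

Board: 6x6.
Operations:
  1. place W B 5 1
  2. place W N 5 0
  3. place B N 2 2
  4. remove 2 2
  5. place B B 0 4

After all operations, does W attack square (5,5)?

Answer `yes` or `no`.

Op 1: place WB@(5,1)
Op 2: place WN@(5,0)
Op 3: place BN@(2,2)
Op 4: remove (2,2)
Op 5: place BB@(0,4)
Per-piece attacks for W:
  WN@(5,0): attacks (4,2) (3,1)
  WB@(5,1): attacks (4,2) (3,3) (2,4) (1,5) (4,0)
W attacks (5,5): no

Answer: no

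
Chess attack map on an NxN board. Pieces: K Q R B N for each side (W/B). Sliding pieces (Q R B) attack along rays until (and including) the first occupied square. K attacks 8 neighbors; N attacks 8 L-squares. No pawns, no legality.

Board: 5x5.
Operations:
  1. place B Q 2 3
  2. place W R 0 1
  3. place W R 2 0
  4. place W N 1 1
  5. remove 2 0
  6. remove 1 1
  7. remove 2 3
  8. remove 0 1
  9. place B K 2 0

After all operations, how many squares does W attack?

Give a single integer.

Op 1: place BQ@(2,3)
Op 2: place WR@(0,1)
Op 3: place WR@(2,0)
Op 4: place WN@(1,1)
Op 5: remove (2,0)
Op 6: remove (1,1)
Op 7: remove (2,3)
Op 8: remove (0,1)
Op 9: place BK@(2,0)
Per-piece attacks for W:
Union (0 distinct): (none)

Answer: 0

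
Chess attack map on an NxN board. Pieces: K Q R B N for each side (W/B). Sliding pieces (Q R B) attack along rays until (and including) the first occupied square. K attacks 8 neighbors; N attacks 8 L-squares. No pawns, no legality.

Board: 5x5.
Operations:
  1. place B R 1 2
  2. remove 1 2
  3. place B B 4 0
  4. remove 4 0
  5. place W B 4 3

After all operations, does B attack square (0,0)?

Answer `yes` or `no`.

Op 1: place BR@(1,2)
Op 2: remove (1,2)
Op 3: place BB@(4,0)
Op 4: remove (4,0)
Op 5: place WB@(4,3)
Per-piece attacks for B:
B attacks (0,0): no

Answer: no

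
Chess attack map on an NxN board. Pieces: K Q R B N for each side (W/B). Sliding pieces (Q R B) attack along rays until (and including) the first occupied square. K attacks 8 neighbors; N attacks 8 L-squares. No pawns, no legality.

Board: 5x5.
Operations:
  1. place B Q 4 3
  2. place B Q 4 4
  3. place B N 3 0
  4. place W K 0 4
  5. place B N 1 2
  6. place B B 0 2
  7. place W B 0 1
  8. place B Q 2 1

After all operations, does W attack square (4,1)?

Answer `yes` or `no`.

Op 1: place BQ@(4,3)
Op 2: place BQ@(4,4)
Op 3: place BN@(3,0)
Op 4: place WK@(0,4)
Op 5: place BN@(1,2)
Op 6: place BB@(0,2)
Op 7: place WB@(0,1)
Op 8: place BQ@(2,1)
Per-piece attacks for W:
  WB@(0,1): attacks (1,2) (1,0) [ray(1,1) blocked at (1,2)]
  WK@(0,4): attacks (0,3) (1,4) (1,3)
W attacks (4,1): no

Answer: no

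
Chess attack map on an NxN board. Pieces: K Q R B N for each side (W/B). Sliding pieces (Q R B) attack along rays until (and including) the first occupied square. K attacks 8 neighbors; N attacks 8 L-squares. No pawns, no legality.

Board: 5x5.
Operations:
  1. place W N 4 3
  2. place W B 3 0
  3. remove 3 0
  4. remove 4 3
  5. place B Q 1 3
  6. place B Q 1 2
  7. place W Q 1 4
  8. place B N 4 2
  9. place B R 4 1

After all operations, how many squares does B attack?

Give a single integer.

Answer: 21

Derivation:
Op 1: place WN@(4,3)
Op 2: place WB@(3,0)
Op 3: remove (3,0)
Op 4: remove (4,3)
Op 5: place BQ@(1,3)
Op 6: place BQ@(1,2)
Op 7: place WQ@(1,4)
Op 8: place BN@(4,2)
Op 9: place BR@(4,1)
Per-piece attacks for B:
  BQ@(1,2): attacks (1,3) (1,1) (1,0) (2,2) (3,2) (4,2) (0,2) (2,3) (3,4) (2,1) (3,0) (0,3) (0,1) [ray(0,1) blocked at (1,3); ray(1,0) blocked at (4,2)]
  BQ@(1,3): attacks (1,4) (1,2) (2,3) (3,3) (4,3) (0,3) (2,4) (2,2) (3,1) (4,0) (0,4) (0,2) [ray(0,1) blocked at (1,4); ray(0,-1) blocked at (1,2)]
  BR@(4,1): attacks (4,2) (4,0) (3,1) (2,1) (1,1) (0,1) [ray(0,1) blocked at (4,2)]
  BN@(4,2): attacks (3,4) (2,3) (3,0) (2,1)
Union (21 distinct): (0,1) (0,2) (0,3) (0,4) (1,0) (1,1) (1,2) (1,3) (1,4) (2,1) (2,2) (2,3) (2,4) (3,0) (3,1) (3,2) (3,3) (3,4) (4,0) (4,2) (4,3)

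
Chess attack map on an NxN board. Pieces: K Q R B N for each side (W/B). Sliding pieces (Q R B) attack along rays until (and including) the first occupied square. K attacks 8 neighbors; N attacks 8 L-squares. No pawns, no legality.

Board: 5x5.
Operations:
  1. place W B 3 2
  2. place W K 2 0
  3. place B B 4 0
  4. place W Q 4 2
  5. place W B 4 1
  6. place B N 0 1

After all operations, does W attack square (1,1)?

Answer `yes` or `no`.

Answer: yes

Derivation:
Op 1: place WB@(3,2)
Op 2: place WK@(2,0)
Op 3: place BB@(4,0)
Op 4: place WQ@(4,2)
Op 5: place WB@(4,1)
Op 6: place BN@(0,1)
Per-piece attacks for W:
  WK@(2,0): attacks (2,1) (3,0) (1,0) (3,1) (1,1)
  WB@(3,2): attacks (4,3) (4,1) (2,3) (1,4) (2,1) (1,0) [ray(1,-1) blocked at (4,1)]
  WB@(4,1): attacks (3,2) (3,0) [ray(-1,1) blocked at (3,2)]
  WQ@(4,2): attacks (4,3) (4,4) (4,1) (3,2) (3,3) (2,4) (3,1) (2,0) [ray(0,-1) blocked at (4,1); ray(-1,0) blocked at (3,2); ray(-1,-1) blocked at (2,0)]
W attacks (1,1): yes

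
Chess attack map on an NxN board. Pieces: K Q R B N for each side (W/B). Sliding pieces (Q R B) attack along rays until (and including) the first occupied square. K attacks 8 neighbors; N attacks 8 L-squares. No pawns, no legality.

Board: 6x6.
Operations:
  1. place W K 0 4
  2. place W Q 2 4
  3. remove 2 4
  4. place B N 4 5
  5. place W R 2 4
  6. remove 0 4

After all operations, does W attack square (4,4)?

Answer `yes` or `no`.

Op 1: place WK@(0,4)
Op 2: place WQ@(2,4)
Op 3: remove (2,4)
Op 4: place BN@(4,5)
Op 5: place WR@(2,4)
Op 6: remove (0,4)
Per-piece attacks for W:
  WR@(2,4): attacks (2,5) (2,3) (2,2) (2,1) (2,0) (3,4) (4,4) (5,4) (1,4) (0,4)
W attacks (4,4): yes

Answer: yes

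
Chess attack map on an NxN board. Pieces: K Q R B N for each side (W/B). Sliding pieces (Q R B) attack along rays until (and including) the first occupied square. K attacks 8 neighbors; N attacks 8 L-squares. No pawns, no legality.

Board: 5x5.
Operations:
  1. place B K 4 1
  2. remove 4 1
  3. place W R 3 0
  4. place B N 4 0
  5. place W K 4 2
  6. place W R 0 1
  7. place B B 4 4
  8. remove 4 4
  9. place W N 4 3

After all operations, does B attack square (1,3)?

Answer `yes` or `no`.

Answer: no

Derivation:
Op 1: place BK@(4,1)
Op 2: remove (4,1)
Op 3: place WR@(3,0)
Op 4: place BN@(4,0)
Op 5: place WK@(4,2)
Op 6: place WR@(0,1)
Op 7: place BB@(4,4)
Op 8: remove (4,4)
Op 9: place WN@(4,3)
Per-piece attacks for B:
  BN@(4,0): attacks (3,2) (2,1)
B attacks (1,3): no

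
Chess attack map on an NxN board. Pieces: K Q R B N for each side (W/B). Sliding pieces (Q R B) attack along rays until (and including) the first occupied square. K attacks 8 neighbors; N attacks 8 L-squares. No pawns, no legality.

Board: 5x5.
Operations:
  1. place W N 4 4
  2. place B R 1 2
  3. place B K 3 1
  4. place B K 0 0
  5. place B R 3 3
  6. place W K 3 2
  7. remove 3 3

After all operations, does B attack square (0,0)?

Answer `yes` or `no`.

Op 1: place WN@(4,4)
Op 2: place BR@(1,2)
Op 3: place BK@(3,1)
Op 4: place BK@(0,0)
Op 5: place BR@(3,3)
Op 6: place WK@(3,2)
Op 7: remove (3,3)
Per-piece attacks for B:
  BK@(0,0): attacks (0,1) (1,0) (1,1)
  BR@(1,2): attacks (1,3) (1,4) (1,1) (1,0) (2,2) (3,2) (0,2) [ray(1,0) blocked at (3,2)]
  BK@(3,1): attacks (3,2) (3,0) (4,1) (2,1) (4,2) (4,0) (2,2) (2,0)
B attacks (0,0): no

Answer: no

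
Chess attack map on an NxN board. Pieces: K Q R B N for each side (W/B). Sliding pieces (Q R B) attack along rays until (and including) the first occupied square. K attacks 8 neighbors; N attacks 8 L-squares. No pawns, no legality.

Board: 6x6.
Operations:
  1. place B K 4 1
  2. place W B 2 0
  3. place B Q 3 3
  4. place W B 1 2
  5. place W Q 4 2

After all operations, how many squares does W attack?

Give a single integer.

Answer: 22

Derivation:
Op 1: place BK@(4,1)
Op 2: place WB@(2,0)
Op 3: place BQ@(3,3)
Op 4: place WB@(1,2)
Op 5: place WQ@(4,2)
Per-piece attacks for W:
  WB@(1,2): attacks (2,3) (3,4) (4,5) (2,1) (3,0) (0,3) (0,1)
  WB@(2,0): attacks (3,1) (4,2) (1,1) (0,2) [ray(1,1) blocked at (4,2)]
  WQ@(4,2): attacks (4,3) (4,4) (4,5) (4,1) (5,2) (3,2) (2,2) (1,2) (5,3) (5,1) (3,3) (3,1) (2,0) [ray(0,-1) blocked at (4,1); ray(-1,0) blocked at (1,2); ray(-1,1) blocked at (3,3); ray(-1,-1) blocked at (2,0)]
Union (22 distinct): (0,1) (0,2) (0,3) (1,1) (1,2) (2,0) (2,1) (2,2) (2,3) (3,0) (3,1) (3,2) (3,3) (3,4) (4,1) (4,2) (4,3) (4,4) (4,5) (5,1) (5,2) (5,3)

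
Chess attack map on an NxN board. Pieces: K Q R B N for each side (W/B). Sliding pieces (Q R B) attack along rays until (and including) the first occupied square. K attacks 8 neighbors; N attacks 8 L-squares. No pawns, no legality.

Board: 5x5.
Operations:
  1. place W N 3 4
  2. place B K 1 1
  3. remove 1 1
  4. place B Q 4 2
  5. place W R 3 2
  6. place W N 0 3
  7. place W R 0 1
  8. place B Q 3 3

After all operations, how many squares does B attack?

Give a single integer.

Answer: 17

Derivation:
Op 1: place WN@(3,4)
Op 2: place BK@(1,1)
Op 3: remove (1,1)
Op 4: place BQ@(4,2)
Op 5: place WR@(3,2)
Op 6: place WN@(0,3)
Op 7: place WR@(0,1)
Op 8: place BQ@(3,3)
Per-piece attacks for B:
  BQ@(3,3): attacks (3,4) (3,2) (4,3) (2,3) (1,3) (0,3) (4,4) (4,2) (2,4) (2,2) (1,1) (0,0) [ray(0,1) blocked at (3,4); ray(0,-1) blocked at (3,2); ray(-1,0) blocked at (0,3); ray(1,-1) blocked at (4,2)]
  BQ@(4,2): attacks (4,3) (4,4) (4,1) (4,0) (3,2) (3,3) (3,1) (2,0) [ray(-1,0) blocked at (3,2); ray(-1,1) blocked at (3,3)]
Union (17 distinct): (0,0) (0,3) (1,1) (1,3) (2,0) (2,2) (2,3) (2,4) (3,1) (3,2) (3,3) (3,4) (4,0) (4,1) (4,2) (4,3) (4,4)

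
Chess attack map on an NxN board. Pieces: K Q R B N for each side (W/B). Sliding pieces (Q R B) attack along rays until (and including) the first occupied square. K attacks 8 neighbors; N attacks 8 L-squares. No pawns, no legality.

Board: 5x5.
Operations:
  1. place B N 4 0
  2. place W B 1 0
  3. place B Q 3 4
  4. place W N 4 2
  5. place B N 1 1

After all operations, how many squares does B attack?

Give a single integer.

Op 1: place BN@(4,0)
Op 2: place WB@(1,0)
Op 3: place BQ@(3,4)
Op 4: place WN@(4,2)
Op 5: place BN@(1,1)
Per-piece attacks for B:
  BN@(1,1): attacks (2,3) (3,2) (0,3) (3,0)
  BQ@(3,4): attacks (3,3) (3,2) (3,1) (3,0) (4,4) (2,4) (1,4) (0,4) (4,3) (2,3) (1,2) (0,1)
  BN@(4,0): attacks (3,2) (2,1)
Union (14 distinct): (0,1) (0,3) (0,4) (1,2) (1,4) (2,1) (2,3) (2,4) (3,0) (3,1) (3,2) (3,3) (4,3) (4,4)

Answer: 14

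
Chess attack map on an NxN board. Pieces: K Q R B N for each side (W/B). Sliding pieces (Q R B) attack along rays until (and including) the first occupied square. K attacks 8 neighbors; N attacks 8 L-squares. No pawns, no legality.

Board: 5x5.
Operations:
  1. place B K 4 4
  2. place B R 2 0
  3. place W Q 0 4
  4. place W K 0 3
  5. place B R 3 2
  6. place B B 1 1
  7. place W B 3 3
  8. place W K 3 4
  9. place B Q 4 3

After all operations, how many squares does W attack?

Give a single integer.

Op 1: place BK@(4,4)
Op 2: place BR@(2,0)
Op 3: place WQ@(0,4)
Op 4: place WK@(0,3)
Op 5: place BR@(3,2)
Op 6: place BB@(1,1)
Op 7: place WB@(3,3)
Op 8: place WK@(3,4)
Op 9: place BQ@(4,3)
Per-piece attacks for W:
  WK@(0,3): attacks (0,4) (0,2) (1,3) (1,4) (1,2)
  WQ@(0,4): attacks (0,3) (1,4) (2,4) (3,4) (1,3) (2,2) (3,1) (4,0) [ray(0,-1) blocked at (0,3); ray(1,0) blocked at (3,4)]
  WB@(3,3): attacks (4,4) (4,2) (2,4) (2,2) (1,1) [ray(1,1) blocked at (4,4); ray(-1,-1) blocked at (1,1)]
  WK@(3,4): attacks (3,3) (4,4) (2,4) (4,3) (2,3)
Union (17 distinct): (0,2) (0,3) (0,4) (1,1) (1,2) (1,3) (1,4) (2,2) (2,3) (2,4) (3,1) (3,3) (3,4) (4,0) (4,2) (4,3) (4,4)

Answer: 17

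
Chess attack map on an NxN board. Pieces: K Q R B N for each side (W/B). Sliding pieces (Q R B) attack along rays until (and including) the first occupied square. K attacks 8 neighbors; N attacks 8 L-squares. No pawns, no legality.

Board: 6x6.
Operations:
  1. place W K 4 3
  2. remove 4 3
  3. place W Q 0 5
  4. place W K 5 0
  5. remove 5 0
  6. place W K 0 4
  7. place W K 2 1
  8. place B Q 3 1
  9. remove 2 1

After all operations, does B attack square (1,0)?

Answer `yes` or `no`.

Op 1: place WK@(4,3)
Op 2: remove (4,3)
Op 3: place WQ@(0,5)
Op 4: place WK@(5,0)
Op 5: remove (5,0)
Op 6: place WK@(0,4)
Op 7: place WK@(2,1)
Op 8: place BQ@(3,1)
Op 9: remove (2,1)
Per-piece attacks for B:
  BQ@(3,1): attacks (3,2) (3,3) (3,4) (3,5) (3,0) (4,1) (5,1) (2,1) (1,1) (0,1) (4,2) (5,3) (4,0) (2,2) (1,3) (0,4) (2,0) [ray(-1,1) blocked at (0,4)]
B attacks (1,0): no

Answer: no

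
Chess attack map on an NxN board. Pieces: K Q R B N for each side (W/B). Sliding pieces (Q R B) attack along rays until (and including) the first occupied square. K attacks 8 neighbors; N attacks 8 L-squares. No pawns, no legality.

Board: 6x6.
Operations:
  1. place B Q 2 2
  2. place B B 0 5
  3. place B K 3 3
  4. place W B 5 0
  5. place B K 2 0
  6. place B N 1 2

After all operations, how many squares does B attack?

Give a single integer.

Op 1: place BQ@(2,2)
Op 2: place BB@(0,5)
Op 3: place BK@(3,3)
Op 4: place WB@(5,0)
Op 5: place BK@(2,0)
Op 6: place BN@(1,2)
Per-piece attacks for B:
  BB@(0,5): attacks (1,4) (2,3) (3,2) (4,1) (5,0) [ray(1,-1) blocked at (5,0)]
  BN@(1,2): attacks (2,4) (3,3) (0,4) (2,0) (3,1) (0,0)
  BK@(2,0): attacks (2,1) (3,0) (1,0) (3,1) (1,1)
  BQ@(2,2): attacks (2,3) (2,4) (2,5) (2,1) (2,0) (3,2) (4,2) (5,2) (1,2) (3,3) (3,1) (4,0) (1,3) (0,4) (1,1) (0,0) [ray(0,-1) blocked at (2,0); ray(-1,0) blocked at (1,2); ray(1,1) blocked at (3,3)]
  BK@(3,3): attacks (3,4) (3,2) (4,3) (2,3) (4,4) (4,2) (2,4) (2,2)
Union (25 distinct): (0,0) (0,4) (1,0) (1,1) (1,2) (1,3) (1,4) (2,0) (2,1) (2,2) (2,3) (2,4) (2,5) (3,0) (3,1) (3,2) (3,3) (3,4) (4,0) (4,1) (4,2) (4,3) (4,4) (5,0) (5,2)

Answer: 25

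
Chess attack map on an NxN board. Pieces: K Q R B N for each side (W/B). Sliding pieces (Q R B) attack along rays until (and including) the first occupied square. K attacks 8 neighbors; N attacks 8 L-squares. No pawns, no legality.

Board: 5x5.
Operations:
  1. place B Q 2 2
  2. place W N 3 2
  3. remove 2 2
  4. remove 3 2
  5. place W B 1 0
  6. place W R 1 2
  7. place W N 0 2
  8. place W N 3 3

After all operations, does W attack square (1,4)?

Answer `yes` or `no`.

Answer: yes

Derivation:
Op 1: place BQ@(2,2)
Op 2: place WN@(3,2)
Op 3: remove (2,2)
Op 4: remove (3,2)
Op 5: place WB@(1,0)
Op 6: place WR@(1,2)
Op 7: place WN@(0,2)
Op 8: place WN@(3,3)
Per-piece attacks for W:
  WN@(0,2): attacks (1,4) (2,3) (1,0) (2,1)
  WB@(1,0): attacks (2,1) (3,2) (4,3) (0,1)
  WR@(1,2): attacks (1,3) (1,4) (1,1) (1,0) (2,2) (3,2) (4,2) (0,2) [ray(0,-1) blocked at (1,0); ray(-1,0) blocked at (0,2)]
  WN@(3,3): attacks (1,4) (4,1) (2,1) (1,2)
W attacks (1,4): yes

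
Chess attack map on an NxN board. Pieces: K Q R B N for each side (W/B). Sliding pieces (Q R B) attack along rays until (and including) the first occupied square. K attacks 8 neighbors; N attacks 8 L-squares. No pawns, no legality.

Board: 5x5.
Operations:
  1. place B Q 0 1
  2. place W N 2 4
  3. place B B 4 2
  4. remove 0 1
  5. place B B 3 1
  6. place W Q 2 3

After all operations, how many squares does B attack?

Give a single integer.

Op 1: place BQ@(0,1)
Op 2: place WN@(2,4)
Op 3: place BB@(4,2)
Op 4: remove (0,1)
Op 5: place BB@(3,1)
Op 6: place WQ@(2,3)
Per-piece attacks for B:
  BB@(3,1): attacks (4,2) (4,0) (2,2) (1,3) (0,4) (2,0) [ray(1,1) blocked at (4,2)]
  BB@(4,2): attacks (3,3) (2,4) (3,1) [ray(-1,1) blocked at (2,4); ray(-1,-1) blocked at (3,1)]
Union (9 distinct): (0,4) (1,3) (2,0) (2,2) (2,4) (3,1) (3,3) (4,0) (4,2)

Answer: 9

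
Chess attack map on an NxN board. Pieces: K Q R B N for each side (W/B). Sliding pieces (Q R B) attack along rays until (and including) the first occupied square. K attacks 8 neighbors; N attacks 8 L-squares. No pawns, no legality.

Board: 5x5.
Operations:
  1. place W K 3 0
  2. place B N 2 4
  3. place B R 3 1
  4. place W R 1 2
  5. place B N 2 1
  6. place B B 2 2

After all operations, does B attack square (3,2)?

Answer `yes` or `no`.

Answer: yes

Derivation:
Op 1: place WK@(3,0)
Op 2: place BN@(2,4)
Op 3: place BR@(3,1)
Op 4: place WR@(1,2)
Op 5: place BN@(2,1)
Op 6: place BB@(2,2)
Per-piece attacks for B:
  BN@(2,1): attacks (3,3) (4,2) (1,3) (0,2) (4,0) (0,0)
  BB@(2,2): attacks (3,3) (4,4) (3,1) (1,3) (0,4) (1,1) (0,0) [ray(1,-1) blocked at (3,1)]
  BN@(2,4): attacks (3,2) (4,3) (1,2) (0,3)
  BR@(3,1): attacks (3,2) (3,3) (3,4) (3,0) (4,1) (2,1) [ray(0,-1) blocked at (3,0); ray(-1,0) blocked at (2,1)]
B attacks (3,2): yes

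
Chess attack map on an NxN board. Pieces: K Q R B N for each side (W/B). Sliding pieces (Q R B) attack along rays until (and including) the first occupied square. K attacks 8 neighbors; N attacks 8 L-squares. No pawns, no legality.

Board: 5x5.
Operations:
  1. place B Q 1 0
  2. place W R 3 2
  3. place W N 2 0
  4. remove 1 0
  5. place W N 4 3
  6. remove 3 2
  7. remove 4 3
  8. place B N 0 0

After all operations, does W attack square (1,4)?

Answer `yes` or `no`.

Answer: no

Derivation:
Op 1: place BQ@(1,0)
Op 2: place WR@(3,2)
Op 3: place WN@(2,0)
Op 4: remove (1,0)
Op 5: place WN@(4,3)
Op 6: remove (3,2)
Op 7: remove (4,3)
Op 8: place BN@(0,0)
Per-piece attacks for W:
  WN@(2,0): attacks (3,2) (4,1) (1,2) (0,1)
W attacks (1,4): no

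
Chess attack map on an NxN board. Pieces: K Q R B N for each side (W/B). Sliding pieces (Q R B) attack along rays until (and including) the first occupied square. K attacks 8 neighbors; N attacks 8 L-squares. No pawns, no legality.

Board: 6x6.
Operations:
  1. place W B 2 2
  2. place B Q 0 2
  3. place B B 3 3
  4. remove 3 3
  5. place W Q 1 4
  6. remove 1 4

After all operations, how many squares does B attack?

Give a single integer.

Op 1: place WB@(2,2)
Op 2: place BQ@(0,2)
Op 3: place BB@(3,3)
Op 4: remove (3,3)
Op 5: place WQ@(1,4)
Op 6: remove (1,4)
Per-piece attacks for B:
  BQ@(0,2): attacks (0,3) (0,4) (0,5) (0,1) (0,0) (1,2) (2,2) (1,3) (2,4) (3,5) (1,1) (2,0) [ray(1,0) blocked at (2,2)]
Union (12 distinct): (0,0) (0,1) (0,3) (0,4) (0,5) (1,1) (1,2) (1,3) (2,0) (2,2) (2,4) (3,5)

Answer: 12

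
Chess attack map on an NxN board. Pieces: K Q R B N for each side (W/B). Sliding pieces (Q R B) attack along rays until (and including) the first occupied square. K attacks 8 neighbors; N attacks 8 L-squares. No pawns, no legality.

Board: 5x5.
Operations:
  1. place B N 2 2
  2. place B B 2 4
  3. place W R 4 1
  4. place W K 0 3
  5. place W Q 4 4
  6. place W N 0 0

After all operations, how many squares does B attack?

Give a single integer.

Answer: 12

Derivation:
Op 1: place BN@(2,2)
Op 2: place BB@(2,4)
Op 3: place WR@(4,1)
Op 4: place WK@(0,3)
Op 5: place WQ@(4,4)
Op 6: place WN@(0,0)
Per-piece attacks for B:
  BN@(2,2): attacks (3,4) (4,3) (1,4) (0,3) (3,0) (4,1) (1,0) (0,1)
  BB@(2,4): attacks (3,3) (4,2) (1,3) (0,2)
Union (12 distinct): (0,1) (0,2) (0,3) (1,0) (1,3) (1,4) (3,0) (3,3) (3,4) (4,1) (4,2) (4,3)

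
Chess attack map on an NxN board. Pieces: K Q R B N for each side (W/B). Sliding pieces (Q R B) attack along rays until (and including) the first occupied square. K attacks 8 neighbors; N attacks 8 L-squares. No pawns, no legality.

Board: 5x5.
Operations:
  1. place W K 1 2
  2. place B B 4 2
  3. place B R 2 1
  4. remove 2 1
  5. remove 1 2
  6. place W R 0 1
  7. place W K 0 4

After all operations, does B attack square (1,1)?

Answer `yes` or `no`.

Op 1: place WK@(1,2)
Op 2: place BB@(4,2)
Op 3: place BR@(2,1)
Op 4: remove (2,1)
Op 5: remove (1,2)
Op 6: place WR@(0,1)
Op 7: place WK@(0,4)
Per-piece attacks for B:
  BB@(4,2): attacks (3,3) (2,4) (3,1) (2,0)
B attacks (1,1): no

Answer: no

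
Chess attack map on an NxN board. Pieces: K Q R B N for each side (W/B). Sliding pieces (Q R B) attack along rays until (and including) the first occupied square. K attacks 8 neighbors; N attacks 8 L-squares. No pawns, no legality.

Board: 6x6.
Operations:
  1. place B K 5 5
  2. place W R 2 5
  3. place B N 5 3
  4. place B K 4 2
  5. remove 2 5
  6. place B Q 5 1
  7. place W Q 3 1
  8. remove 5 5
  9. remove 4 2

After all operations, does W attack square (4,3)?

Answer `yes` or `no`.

Op 1: place BK@(5,5)
Op 2: place WR@(2,5)
Op 3: place BN@(5,3)
Op 4: place BK@(4,2)
Op 5: remove (2,5)
Op 6: place BQ@(5,1)
Op 7: place WQ@(3,1)
Op 8: remove (5,5)
Op 9: remove (4,2)
Per-piece attacks for W:
  WQ@(3,1): attacks (3,2) (3,3) (3,4) (3,5) (3,0) (4,1) (5,1) (2,1) (1,1) (0,1) (4,2) (5,3) (4,0) (2,2) (1,3) (0,4) (2,0) [ray(1,0) blocked at (5,1); ray(1,1) blocked at (5,3)]
W attacks (4,3): no

Answer: no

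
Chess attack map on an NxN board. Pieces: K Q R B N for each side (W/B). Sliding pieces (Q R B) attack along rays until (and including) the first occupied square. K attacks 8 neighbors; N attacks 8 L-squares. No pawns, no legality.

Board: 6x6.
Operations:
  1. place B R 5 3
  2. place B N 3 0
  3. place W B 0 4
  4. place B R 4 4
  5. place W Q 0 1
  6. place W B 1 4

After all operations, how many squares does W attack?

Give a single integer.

Answer: 22

Derivation:
Op 1: place BR@(5,3)
Op 2: place BN@(3,0)
Op 3: place WB@(0,4)
Op 4: place BR@(4,4)
Op 5: place WQ@(0,1)
Op 6: place WB@(1,4)
Per-piece attacks for W:
  WQ@(0,1): attacks (0,2) (0,3) (0,4) (0,0) (1,1) (2,1) (3,1) (4,1) (5,1) (1,2) (2,3) (3,4) (4,5) (1,0) [ray(0,1) blocked at (0,4)]
  WB@(0,4): attacks (1,5) (1,3) (2,2) (3,1) (4,0)
  WB@(1,4): attacks (2,5) (2,3) (3,2) (4,1) (5,0) (0,5) (0,3)
Union (22 distinct): (0,0) (0,2) (0,3) (0,4) (0,5) (1,0) (1,1) (1,2) (1,3) (1,5) (2,1) (2,2) (2,3) (2,5) (3,1) (3,2) (3,4) (4,0) (4,1) (4,5) (5,0) (5,1)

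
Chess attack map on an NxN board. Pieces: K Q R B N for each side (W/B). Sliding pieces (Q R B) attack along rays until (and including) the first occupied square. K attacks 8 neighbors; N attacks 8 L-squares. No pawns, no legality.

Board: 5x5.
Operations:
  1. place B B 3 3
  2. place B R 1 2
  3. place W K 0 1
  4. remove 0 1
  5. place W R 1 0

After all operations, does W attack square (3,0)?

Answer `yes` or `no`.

Op 1: place BB@(3,3)
Op 2: place BR@(1,2)
Op 3: place WK@(0,1)
Op 4: remove (0,1)
Op 5: place WR@(1,0)
Per-piece attacks for W:
  WR@(1,0): attacks (1,1) (1,2) (2,0) (3,0) (4,0) (0,0) [ray(0,1) blocked at (1,2)]
W attacks (3,0): yes

Answer: yes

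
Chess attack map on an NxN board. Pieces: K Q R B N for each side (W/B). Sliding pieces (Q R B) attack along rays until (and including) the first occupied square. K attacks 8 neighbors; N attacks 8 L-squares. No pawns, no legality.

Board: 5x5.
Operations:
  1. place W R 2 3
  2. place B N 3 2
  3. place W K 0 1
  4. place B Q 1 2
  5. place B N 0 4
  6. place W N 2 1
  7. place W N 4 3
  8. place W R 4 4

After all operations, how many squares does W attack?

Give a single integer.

Answer: 18

Derivation:
Op 1: place WR@(2,3)
Op 2: place BN@(3,2)
Op 3: place WK@(0,1)
Op 4: place BQ@(1,2)
Op 5: place BN@(0,4)
Op 6: place WN@(2,1)
Op 7: place WN@(4,3)
Op 8: place WR@(4,4)
Per-piece attacks for W:
  WK@(0,1): attacks (0,2) (0,0) (1,1) (1,2) (1,0)
  WN@(2,1): attacks (3,3) (4,2) (1,3) (0,2) (4,0) (0,0)
  WR@(2,3): attacks (2,4) (2,2) (2,1) (3,3) (4,3) (1,3) (0,3) [ray(0,-1) blocked at (2,1); ray(1,0) blocked at (4,3)]
  WN@(4,3): attacks (2,4) (3,1) (2,2)
  WR@(4,4): attacks (4,3) (3,4) (2,4) (1,4) (0,4) [ray(0,-1) blocked at (4,3); ray(-1,0) blocked at (0,4)]
Union (18 distinct): (0,0) (0,2) (0,3) (0,4) (1,0) (1,1) (1,2) (1,3) (1,4) (2,1) (2,2) (2,4) (3,1) (3,3) (3,4) (4,0) (4,2) (4,3)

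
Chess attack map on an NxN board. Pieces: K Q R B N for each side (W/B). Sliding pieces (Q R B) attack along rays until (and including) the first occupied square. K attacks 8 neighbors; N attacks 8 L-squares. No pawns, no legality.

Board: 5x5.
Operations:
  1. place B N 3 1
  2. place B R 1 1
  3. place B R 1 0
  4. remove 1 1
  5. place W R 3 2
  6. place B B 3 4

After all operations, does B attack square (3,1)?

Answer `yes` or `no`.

Answer: no

Derivation:
Op 1: place BN@(3,1)
Op 2: place BR@(1,1)
Op 3: place BR@(1,0)
Op 4: remove (1,1)
Op 5: place WR@(3,2)
Op 6: place BB@(3,4)
Per-piece attacks for B:
  BR@(1,0): attacks (1,1) (1,2) (1,3) (1,4) (2,0) (3,0) (4,0) (0,0)
  BN@(3,1): attacks (4,3) (2,3) (1,2) (1,0)
  BB@(3,4): attacks (4,3) (2,3) (1,2) (0,1)
B attacks (3,1): no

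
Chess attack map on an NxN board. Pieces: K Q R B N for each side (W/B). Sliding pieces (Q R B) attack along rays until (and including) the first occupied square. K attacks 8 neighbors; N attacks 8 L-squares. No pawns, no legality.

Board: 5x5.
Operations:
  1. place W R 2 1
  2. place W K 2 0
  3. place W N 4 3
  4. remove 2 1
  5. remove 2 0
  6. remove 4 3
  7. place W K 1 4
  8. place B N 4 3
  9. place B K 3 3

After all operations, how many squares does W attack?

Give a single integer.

Op 1: place WR@(2,1)
Op 2: place WK@(2,0)
Op 3: place WN@(4,3)
Op 4: remove (2,1)
Op 5: remove (2,0)
Op 6: remove (4,3)
Op 7: place WK@(1,4)
Op 8: place BN@(4,3)
Op 9: place BK@(3,3)
Per-piece attacks for W:
  WK@(1,4): attacks (1,3) (2,4) (0,4) (2,3) (0,3)
Union (5 distinct): (0,3) (0,4) (1,3) (2,3) (2,4)

Answer: 5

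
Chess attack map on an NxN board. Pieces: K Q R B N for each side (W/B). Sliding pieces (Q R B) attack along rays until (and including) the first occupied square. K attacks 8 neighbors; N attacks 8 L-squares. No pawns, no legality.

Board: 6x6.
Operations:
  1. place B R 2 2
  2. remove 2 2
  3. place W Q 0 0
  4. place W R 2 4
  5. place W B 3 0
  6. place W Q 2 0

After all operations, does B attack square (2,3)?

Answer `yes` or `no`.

Op 1: place BR@(2,2)
Op 2: remove (2,2)
Op 3: place WQ@(0,0)
Op 4: place WR@(2,4)
Op 5: place WB@(3,0)
Op 6: place WQ@(2,0)
Per-piece attacks for B:
B attacks (2,3): no

Answer: no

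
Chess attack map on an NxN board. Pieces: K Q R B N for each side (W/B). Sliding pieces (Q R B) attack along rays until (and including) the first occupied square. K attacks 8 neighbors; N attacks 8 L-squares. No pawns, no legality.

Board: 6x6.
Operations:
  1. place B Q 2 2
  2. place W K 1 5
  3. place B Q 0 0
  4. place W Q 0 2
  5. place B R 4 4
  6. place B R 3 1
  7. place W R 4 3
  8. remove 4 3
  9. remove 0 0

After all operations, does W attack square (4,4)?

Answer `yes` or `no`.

Op 1: place BQ@(2,2)
Op 2: place WK@(1,5)
Op 3: place BQ@(0,0)
Op 4: place WQ@(0,2)
Op 5: place BR@(4,4)
Op 6: place BR@(3,1)
Op 7: place WR@(4,3)
Op 8: remove (4,3)
Op 9: remove (0,0)
Per-piece attacks for W:
  WQ@(0,2): attacks (0,3) (0,4) (0,5) (0,1) (0,0) (1,2) (2,2) (1,3) (2,4) (3,5) (1,1) (2,0) [ray(1,0) blocked at (2,2)]
  WK@(1,5): attacks (1,4) (2,5) (0,5) (2,4) (0,4)
W attacks (4,4): no

Answer: no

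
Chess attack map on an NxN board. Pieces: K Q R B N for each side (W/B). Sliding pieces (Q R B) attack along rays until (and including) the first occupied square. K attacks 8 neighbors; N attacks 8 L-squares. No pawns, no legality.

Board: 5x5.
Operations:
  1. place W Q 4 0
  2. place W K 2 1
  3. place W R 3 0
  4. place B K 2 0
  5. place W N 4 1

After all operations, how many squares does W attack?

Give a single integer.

Answer: 14

Derivation:
Op 1: place WQ@(4,0)
Op 2: place WK@(2,1)
Op 3: place WR@(3,0)
Op 4: place BK@(2,0)
Op 5: place WN@(4,1)
Per-piece attacks for W:
  WK@(2,1): attacks (2,2) (2,0) (3,1) (1,1) (3,2) (3,0) (1,2) (1,0)
  WR@(3,0): attacks (3,1) (3,2) (3,3) (3,4) (4,0) (2,0) [ray(1,0) blocked at (4,0); ray(-1,0) blocked at (2,0)]
  WQ@(4,0): attacks (4,1) (3,0) (3,1) (2,2) (1,3) (0,4) [ray(0,1) blocked at (4,1); ray(-1,0) blocked at (3,0)]
  WN@(4,1): attacks (3,3) (2,2) (2,0)
Union (14 distinct): (0,4) (1,0) (1,1) (1,2) (1,3) (2,0) (2,2) (3,0) (3,1) (3,2) (3,3) (3,4) (4,0) (4,1)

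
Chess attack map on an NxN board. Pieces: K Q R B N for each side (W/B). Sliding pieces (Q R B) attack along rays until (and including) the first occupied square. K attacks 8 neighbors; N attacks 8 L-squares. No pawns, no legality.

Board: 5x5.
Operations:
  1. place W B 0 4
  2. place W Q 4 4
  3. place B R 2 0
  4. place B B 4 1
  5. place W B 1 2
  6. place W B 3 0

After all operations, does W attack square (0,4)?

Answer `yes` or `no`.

Answer: yes

Derivation:
Op 1: place WB@(0,4)
Op 2: place WQ@(4,4)
Op 3: place BR@(2,0)
Op 4: place BB@(4,1)
Op 5: place WB@(1,2)
Op 6: place WB@(3,0)
Per-piece attacks for W:
  WB@(0,4): attacks (1,3) (2,2) (3,1) (4,0)
  WB@(1,2): attacks (2,3) (3,4) (2,1) (3,0) (0,3) (0,1) [ray(1,-1) blocked at (3,0)]
  WB@(3,0): attacks (4,1) (2,1) (1,2) [ray(1,1) blocked at (4,1); ray(-1,1) blocked at (1,2)]
  WQ@(4,4): attacks (4,3) (4,2) (4,1) (3,4) (2,4) (1,4) (0,4) (3,3) (2,2) (1,1) (0,0) [ray(0,-1) blocked at (4,1); ray(-1,0) blocked at (0,4)]
W attacks (0,4): yes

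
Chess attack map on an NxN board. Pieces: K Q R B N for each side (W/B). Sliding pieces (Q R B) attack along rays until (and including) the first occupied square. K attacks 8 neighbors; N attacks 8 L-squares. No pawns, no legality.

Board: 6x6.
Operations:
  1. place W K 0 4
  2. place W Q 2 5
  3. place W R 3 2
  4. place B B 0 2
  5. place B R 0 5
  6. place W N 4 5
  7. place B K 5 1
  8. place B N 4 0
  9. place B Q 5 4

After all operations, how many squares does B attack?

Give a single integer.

Op 1: place WK@(0,4)
Op 2: place WQ@(2,5)
Op 3: place WR@(3,2)
Op 4: place BB@(0,2)
Op 5: place BR@(0,5)
Op 6: place WN@(4,5)
Op 7: place BK@(5,1)
Op 8: place BN@(4,0)
Op 9: place BQ@(5,4)
Per-piece attacks for B:
  BB@(0,2): attacks (1,3) (2,4) (3,5) (1,1) (2,0)
  BR@(0,5): attacks (0,4) (1,5) (2,5) [ray(0,-1) blocked at (0,4); ray(1,0) blocked at (2,5)]
  BN@(4,0): attacks (5,2) (3,2) (2,1)
  BK@(5,1): attacks (5,2) (5,0) (4,1) (4,2) (4,0)
  BQ@(5,4): attacks (5,5) (5,3) (5,2) (5,1) (4,4) (3,4) (2,4) (1,4) (0,4) (4,5) (4,3) (3,2) [ray(0,-1) blocked at (5,1); ray(-1,0) blocked at (0,4); ray(-1,1) blocked at (4,5); ray(-1,-1) blocked at (3,2)]
Union (23 distinct): (0,4) (1,1) (1,3) (1,4) (1,5) (2,0) (2,1) (2,4) (2,5) (3,2) (3,4) (3,5) (4,0) (4,1) (4,2) (4,3) (4,4) (4,5) (5,0) (5,1) (5,2) (5,3) (5,5)

Answer: 23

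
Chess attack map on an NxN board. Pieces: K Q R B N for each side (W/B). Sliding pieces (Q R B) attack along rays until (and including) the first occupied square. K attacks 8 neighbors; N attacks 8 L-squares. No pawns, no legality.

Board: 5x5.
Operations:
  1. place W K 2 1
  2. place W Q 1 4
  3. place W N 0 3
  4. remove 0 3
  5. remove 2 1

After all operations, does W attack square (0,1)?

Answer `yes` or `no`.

Answer: no

Derivation:
Op 1: place WK@(2,1)
Op 2: place WQ@(1,4)
Op 3: place WN@(0,3)
Op 4: remove (0,3)
Op 5: remove (2,1)
Per-piece attacks for W:
  WQ@(1,4): attacks (1,3) (1,2) (1,1) (1,0) (2,4) (3,4) (4,4) (0,4) (2,3) (3,2) (4,1) (0,3)
W attacks (0,1): no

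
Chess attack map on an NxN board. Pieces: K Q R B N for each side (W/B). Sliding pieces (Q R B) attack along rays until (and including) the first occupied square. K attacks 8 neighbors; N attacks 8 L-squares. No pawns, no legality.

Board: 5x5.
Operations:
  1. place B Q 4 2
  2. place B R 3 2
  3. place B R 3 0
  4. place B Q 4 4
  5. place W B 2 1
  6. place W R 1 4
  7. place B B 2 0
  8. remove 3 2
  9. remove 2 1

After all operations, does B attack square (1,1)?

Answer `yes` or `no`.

Answer: yes

Derivation:
Op 1: place BQ@(4,2)
Op 2: place BR@(3,2)
Op 3: place BR@(3,0)
Op 4: place BQ@(4,4)
Op 5: place WB@(2,1)
Op 6: place WR@(1,4)
Op 7: place BB@(2,0)
Op 8: remove (3,2)
Op 9: remove (2,1)
Per-piece attacks for B:
  BB@(2,0): attacks (3,1) (4,2) (1,1) (0,2) [ray(1,1) blocked at (4,2)]
  BR@(3,0): attacks (3,1) (3,2) (3,3) (3,4) (4,0) (2,0) [ray(-1,0) blocked at (2,0)]
  BQ@(4,2): attacks (4,3) (4,4) (4,1) (4,0) (3,2) (2,2) (1,2) (0,2) (3,3) (2,4) (3,1) (2,0) [ray(0,1) blocked at (4,4); ray(-1,-1) blocked at (2,0)]
  BQ@(4,4): attacks (4,3) (4,2) (3,4) (2,4) (1,4) (3,3) (2,2) (1,1) (0,0) [ray(0,-1) blocked at (4,2); ray(-1,0) blocked at (1,4)]
B attacks (1,1): yes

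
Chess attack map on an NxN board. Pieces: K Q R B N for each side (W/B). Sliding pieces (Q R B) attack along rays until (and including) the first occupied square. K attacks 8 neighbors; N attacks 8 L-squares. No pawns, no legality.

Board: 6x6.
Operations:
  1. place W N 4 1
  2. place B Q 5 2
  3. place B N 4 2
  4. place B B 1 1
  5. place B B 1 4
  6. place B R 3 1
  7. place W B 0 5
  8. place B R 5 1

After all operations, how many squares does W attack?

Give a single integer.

Answer: 5

Derivation:
Op 1: place WN@(4,1)
Op 2: place BQ@(5,2)
Op 3: place BN@(4,2)
Op 4: place BB@(1,1)
Op 5: place BB@(1,4)
Op 6: place BR@(3,1)
Op 7: place WB@(0,5)
Op 8: place BR@(5,1)
Per-piece attacks for W:
  WB@(0,5): attacks (1,4) [ray(1,-1) blocked at (1,4)]
  WN@(4,1): attacks (5,3) (3,3) (2,2) (2,0)
Union (5 distinct): (1,4) (2,0) (2,2) (3,3) (5,3)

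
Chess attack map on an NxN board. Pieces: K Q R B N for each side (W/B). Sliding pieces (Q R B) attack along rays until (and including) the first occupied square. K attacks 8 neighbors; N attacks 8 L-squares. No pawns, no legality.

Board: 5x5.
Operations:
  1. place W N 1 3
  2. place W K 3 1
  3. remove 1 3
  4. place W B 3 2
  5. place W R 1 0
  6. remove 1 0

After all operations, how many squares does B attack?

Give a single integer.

Answer: 0

Derivation:
Op 1: place WN@(1,3)
Op 2: place WK@(3,1)
Op 3: remove (1,3)
Op 4: place WB@(3,2)
Op 5: place WR@(1,0)
Op 6: remove (1,0)
Per-piece attacks for B:
Union (0 distinct): (none)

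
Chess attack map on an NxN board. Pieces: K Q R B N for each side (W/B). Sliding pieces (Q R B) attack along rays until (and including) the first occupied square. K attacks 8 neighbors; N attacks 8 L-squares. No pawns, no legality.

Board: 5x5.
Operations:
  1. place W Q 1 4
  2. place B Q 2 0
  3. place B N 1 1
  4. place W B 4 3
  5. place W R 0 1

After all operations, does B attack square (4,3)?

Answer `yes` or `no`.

Answer: no

Derivation:
Op 1: place WQ@(1,4)
Op 2: place BQ@(2,0)
Op 3: place BN@(1,1)
Op 4: place WB@(4,3)
Op 5: place WR@(0,1)
Per-piece attacks for B:
  BN@(1,1): attacks (2,3) (3,2) (0,3) (3,0)
  BQ@(2,0): attacks (2,1) (2,2) (2,3) (2,4) (3,0) (4,0) (1,0) (0,0) (3,1) (4,2) (1,1) [ray(-1,1) blocked at (1,1)]
B attacks (4,3): no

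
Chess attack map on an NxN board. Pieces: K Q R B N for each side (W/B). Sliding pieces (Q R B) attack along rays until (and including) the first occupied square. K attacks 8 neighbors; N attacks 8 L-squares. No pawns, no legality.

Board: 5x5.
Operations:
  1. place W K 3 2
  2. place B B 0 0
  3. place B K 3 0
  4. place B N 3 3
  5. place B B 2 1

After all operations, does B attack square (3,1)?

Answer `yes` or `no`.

Answer: yes

Derivation:
Op 1: place WK@(3,2)
Op 2: place BB@(0,0)
Op 3: place BK@(3,0)
Op 4: place BN@(3,3)
Op 5: place BB@(2,1)
Per-piece attacks for B:
  BB@(0,0): attacks (1,1) (2,2) (3,3) [ray(1,1) blocked at (3,3)]
  BB@(2,1): attacks (3,2) (3,0) (1,2) (0,3) (1,0) [ray(1,1) blocked at (3,2); ray(1,-1) blocked at (3,0)]
  BK@(3,0): attacks (3,1) (4,0) (2,0) (4,1) (2,1)
  BN@(3,3): attacks (1,4) (4,1) (2,1) (1,2)
B attacks (3,1): yes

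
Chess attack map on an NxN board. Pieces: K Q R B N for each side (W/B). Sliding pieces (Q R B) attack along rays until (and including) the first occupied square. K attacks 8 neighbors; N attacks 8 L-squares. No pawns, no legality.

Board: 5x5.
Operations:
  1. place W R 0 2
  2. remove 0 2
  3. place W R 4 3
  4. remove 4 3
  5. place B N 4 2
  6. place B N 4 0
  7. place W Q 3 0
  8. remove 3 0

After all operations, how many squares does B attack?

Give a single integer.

Answer: 5

Derivation:
Op 1: place WR@(0,2)
Op 2: remove (0,2)
Op 3: place WR@(4,3)
Op 4: remove (4,3)
Op 5: place BN@(4,2)
Op 6: place BN@(4,0)
Op 7: place WQ@(3,0)
Op 8: remove (3,0)
Per-piece attacks for B:
  BN@(4,0): attacks (3,2) (2,1)
  BN@(4,2): attacks (3,4) (2,3) (3,0) (2,1)
Union (5 distinct): (2,1) (2,3) (3,0) (3,2) (3,4)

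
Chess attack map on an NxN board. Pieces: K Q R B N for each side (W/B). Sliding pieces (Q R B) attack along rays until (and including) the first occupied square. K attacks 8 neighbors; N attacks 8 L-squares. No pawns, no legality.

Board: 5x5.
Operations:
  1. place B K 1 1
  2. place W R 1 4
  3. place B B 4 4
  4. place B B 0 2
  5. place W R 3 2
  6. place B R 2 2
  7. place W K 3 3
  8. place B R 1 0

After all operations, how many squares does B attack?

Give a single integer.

Answer: 16

Derivation:
Op 1: place BK@(1,1)
Op 2: place WR@(1,4)
Op 3: place BB@(4,4)
Op 4: place BB@(0,2)
Op 5: place WR@(3,2)
Op 6: place BR@(2,2)
Op 7: place WK@(3,3)
Op 8: place BR@(1,0)
Per-piece attacks for B:
  BB@(0,2): attacks (1,3) (2,4) (1,1) [ray(1,-1) blocked at (1,1)]
  BR@(1,0): attacks (1,1) (2,0) (3,0) (4,0) (0,0) [ray(0,1) blocked at (1,1)]
  BK@(1,1): attacks (1,2) (1,0) (2,1) (0,1) (2,2) (2,0) (0,2) (0,0)
  BR@(2,2): attacks (2,3) (2,4) (2,1) (2,0) (3,2) (1,2) (0,2) [ray(1,0) blocked at (3,2); ray(-1,0) blocked at (0,2)]
  BB@(4,4): attacks (3,3) [ray(-1,-1) blocked at (3,3)]
Union (16 distinct): (0,0) (0,1) (0,2) (1,0) (1,1) (1,2) (1,3) (2,0) (2,1) (2,2) (2,3) (2,4) (3,0) (3,2) (3,3) (4,0)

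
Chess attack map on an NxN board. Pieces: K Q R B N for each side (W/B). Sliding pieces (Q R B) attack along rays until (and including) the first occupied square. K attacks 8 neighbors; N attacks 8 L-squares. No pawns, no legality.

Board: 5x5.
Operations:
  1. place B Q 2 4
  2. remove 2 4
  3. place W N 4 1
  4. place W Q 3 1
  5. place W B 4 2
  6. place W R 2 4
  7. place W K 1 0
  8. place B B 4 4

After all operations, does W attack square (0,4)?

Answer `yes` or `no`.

Answer: yes

Derivation:
Op 1: place BQ@(2,4)
Op 2: remove (2,4)
Op 3: place WN@(4,1)
Op 4: place WQ@(3,1)
Op 5: place WB@(4,2)
Op 6: place WR@(2,4)
Op 7: place WK@(1,0)
Op 8: place BB@(4,4)
Per-piece attacks for W:
  WK@(1,0): attacks (1,1) (2,0) (0,0) (2,1) (0,1)
  WR@(2,4): attacks (2,3) (2,2) (2,1) (2,0) (3,4) (4,4) (1,4) (0,4) [ray(1,0) blocked at (4,4)]
  WQ@(3,1): attacks (3,2) (3,3) (3,4) (3,0) (4,1) (2,1) (1,1) (0,1) (4,2) (4,0) (2,2) (1,3) (0,4) (2,0) [ray(1,0) blocked at (4,1); ray(1,1) blocked at (4,2)]
  WN@(4,1): attacks (3,3) (2,2) (2,0)
  WB@(4,2): attacks (3,3) (2,4) (3,1) [ray(-1,1) blocked at (2,4); ray(-1,-1) blocked at (3,1)]
W attacks (0,4): yes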